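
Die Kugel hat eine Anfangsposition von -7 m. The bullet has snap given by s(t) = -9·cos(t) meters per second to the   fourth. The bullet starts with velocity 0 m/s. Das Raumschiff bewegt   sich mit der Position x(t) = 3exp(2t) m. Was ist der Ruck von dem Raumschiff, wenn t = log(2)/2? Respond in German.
Ausgehend von der Position x(t) = 3·exp(2·t), nehmen wir 3 Ableitungen. Mit d/dt von x(t) finden wir v(t) = 6·exp(2·t). Mit d/dt von v(t) finden wir a(t) = 12·exp(2·t). Die Ableitung von der Beschleunigung ergibt den Ruck: j(t) = 24·exp(2·t). Mit j(t) = 24·exp(2·t) und Einsetzen von t = log(2)/2, finden wir j = 48.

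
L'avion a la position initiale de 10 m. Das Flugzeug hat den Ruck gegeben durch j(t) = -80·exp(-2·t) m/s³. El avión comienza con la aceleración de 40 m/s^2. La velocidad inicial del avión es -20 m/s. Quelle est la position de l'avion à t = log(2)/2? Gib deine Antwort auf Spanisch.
Partiendo de la sacudida j(t) = -80·exp(-2·t), tomamos 3 antiderivadas. Integrando la sacudida y usando la condición inicial a(0) = 40, obtenemos a(t) = 40·exp(-2·t). La integral de la aceleración, con v(0) = -20, da la velocidad: v(t) = -20·exp(-2·t). La integral de la velocidad, con x(0) = 10, da la posición: x(t) = 10·exp(-2·t). Tenemos la posición x(t) = 10·exp(-2·t). Sustituyendo t = log(2)/2: x(log(2)/2) = 5.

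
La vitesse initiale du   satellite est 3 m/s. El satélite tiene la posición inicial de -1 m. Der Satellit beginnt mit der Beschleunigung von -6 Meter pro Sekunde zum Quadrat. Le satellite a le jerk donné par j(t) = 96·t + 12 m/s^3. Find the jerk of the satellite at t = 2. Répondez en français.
En utilisant j(t) = 96·t + 12 et en substituant t = 2, nous trouvons j = 204.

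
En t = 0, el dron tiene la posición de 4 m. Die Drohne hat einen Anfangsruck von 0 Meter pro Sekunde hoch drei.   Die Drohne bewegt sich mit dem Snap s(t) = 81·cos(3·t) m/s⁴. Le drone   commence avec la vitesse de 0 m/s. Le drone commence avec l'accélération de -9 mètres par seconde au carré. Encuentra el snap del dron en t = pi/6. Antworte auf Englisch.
Using s(t) = 81·cos(3·t) and substituting t = pi/6, we find s = 0.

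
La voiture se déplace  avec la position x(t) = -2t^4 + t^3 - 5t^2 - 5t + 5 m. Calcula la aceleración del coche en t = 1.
Para resolver esto, necesitamos tomar 2 derivadas de nuestra ecuación de la posición x(t) = -2·t^4 + t^3 - 5·t^2 - 5·t + 5. Tomando d/dt de x(t), encontramos v(t) = -8·t^3 + 3·t^2 - 10·t - 5. Derivando la velocidad, obtenemos la aceleración: a(t) = -24·t^2 + 6·t - 10. Tenemos la aceleración a(t) = -24·t^2 + 6·t - 10. Sustituyendo t = 1: a(1) = -28.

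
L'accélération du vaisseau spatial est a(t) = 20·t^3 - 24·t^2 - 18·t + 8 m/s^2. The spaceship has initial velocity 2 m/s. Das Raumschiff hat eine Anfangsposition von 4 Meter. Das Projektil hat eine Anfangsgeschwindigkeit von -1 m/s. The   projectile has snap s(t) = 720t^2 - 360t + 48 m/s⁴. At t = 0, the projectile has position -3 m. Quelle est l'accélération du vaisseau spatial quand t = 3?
Nous avons l'accélération a(t) = 20·t^3 - 24·t^2 - 18·t + 8. En substituant t = 3: a(3) = 278.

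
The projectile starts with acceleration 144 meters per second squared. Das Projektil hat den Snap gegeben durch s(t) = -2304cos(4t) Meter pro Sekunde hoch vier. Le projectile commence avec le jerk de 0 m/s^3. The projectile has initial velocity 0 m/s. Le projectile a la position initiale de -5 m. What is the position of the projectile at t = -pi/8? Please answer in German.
Um dies zu lösen, müssen wir 4 Stammfunktionen unserer Gleichung für den Snap s(t) = -2304·cos(4·t) finden. Mit ∫s(t)dt und Anwendung von j(0) = 0, finden wir j(t) = -576·sin(4·t). Das Integral von dem Ruck, mit a(0) = 144, ergibt die Beschleunigung: a(t) = 144·cos(4·t). Durch Integration von der Beschleunigung und Verwendung der Anfangsbedingung v(0) = 0, erhalten wir v(t) = 36·sin(4·t). Die Stammfunktion von der Geschwindigkeit ist die Position. Mit x(0) = -5 erhalten wir x(t) = 4 - 9·cos(4·t). Aus der Gleichung für die Position x(t) = 4 - 9·cos(4·t), setzen wir t = -pi/8 ein und erhalten x = 4.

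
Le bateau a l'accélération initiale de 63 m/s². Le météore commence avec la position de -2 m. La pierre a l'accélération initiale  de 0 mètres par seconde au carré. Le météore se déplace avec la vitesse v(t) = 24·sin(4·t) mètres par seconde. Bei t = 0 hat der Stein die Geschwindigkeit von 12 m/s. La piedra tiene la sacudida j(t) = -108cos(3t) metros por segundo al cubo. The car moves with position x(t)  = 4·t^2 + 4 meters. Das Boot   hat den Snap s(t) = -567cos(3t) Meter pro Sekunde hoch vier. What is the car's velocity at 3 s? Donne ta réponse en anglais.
Starting from position x(t) = 4·t^2 + 4, we take 1 derivative. The derivative of position gives velocity: v(t) = 8·t. From the given velocity equation v(t) = 8·t, we substitute t = 3 to get v = 24.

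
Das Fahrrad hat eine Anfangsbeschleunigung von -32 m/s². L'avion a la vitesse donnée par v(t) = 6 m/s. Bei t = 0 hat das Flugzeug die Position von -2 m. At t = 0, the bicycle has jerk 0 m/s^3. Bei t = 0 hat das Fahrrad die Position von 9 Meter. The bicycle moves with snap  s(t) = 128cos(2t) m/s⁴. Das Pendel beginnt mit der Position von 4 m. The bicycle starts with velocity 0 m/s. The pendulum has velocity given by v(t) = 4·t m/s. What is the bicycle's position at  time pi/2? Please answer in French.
Nous devons intégrer notre équation du snap s(t) = 128·cos(2·t) 4 fois. En prenant ∫s(t)dt et en appliquant j(0) = 0, nous trouvons j(t) = 64·sin(2·t). L'intégrale du jerk, avec a(0) = -32, donne l'accélération: a(t) = -32·cos(2·t). En prenant ∫a(t)dt et en appliquant v(0) = 0, nous trouvons v(t) = -16·sin(2·t). La primitive de la vitesse est la position. En utilisant x(0) = 9, nous obtenons x(t) = 8·cos(2·t) + 1. De l'équation de la position x(t) = 8·cos(2·t) + 1, nous substituons t = pi/2 pour obtenir x = -7.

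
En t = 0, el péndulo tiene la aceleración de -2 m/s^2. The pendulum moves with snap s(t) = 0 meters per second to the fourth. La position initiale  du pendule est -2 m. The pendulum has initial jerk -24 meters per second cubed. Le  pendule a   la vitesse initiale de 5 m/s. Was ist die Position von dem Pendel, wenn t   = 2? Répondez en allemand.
Um dies zu lösen, müssen wir 4 Stammfunktionen unserer Gleichung für den Snap s(t) = 0 finden. Die Stammfunktion von dem Snap, mit j(0) = -24, ergibt den Ruck: j(t) = -24. Mit ∫j(t)dt und Anwendung von a(0) = -2, finden wir a(t) = -24·t - 2. Die Stammfunktion von der Beschleunigung, mit v(0) = 5, ergibt die Geschwindigkeit: v(t) = -12·t^2 - 2·t + 5. Das Integral von der Geschwindigkeit, mit x(0) = -2, ergibt die Position: x(t) = -4·t^3 - t^2 + 5·t - 2. Mit x(t) = -4·t^3 - t^2 + 5·t - 2 und Einsetzen von t = 2, finden wir x = -28.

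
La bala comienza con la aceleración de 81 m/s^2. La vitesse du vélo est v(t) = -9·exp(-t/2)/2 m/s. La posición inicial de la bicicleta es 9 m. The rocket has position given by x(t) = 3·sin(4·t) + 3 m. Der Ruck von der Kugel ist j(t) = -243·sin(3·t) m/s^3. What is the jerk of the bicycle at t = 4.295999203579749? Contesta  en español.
Para resolver esto, necesitamos tomar 2 derivadas de nuestra ecuación de la velocidad v(t) = -9·exp(-t/2)/2. Tomando d/dt de v(t), encontramos a(t) = 9·exp(-t/2)/4. Tomando d/dt de a(t), encontramos j(t) = -9·exp(-t/2)/8. De la ecuación de la sacudida j(t) = -9·exp(-t/2)/8, sustituimos t = 4.295999203579749 para obtener j = -0.131307081402142.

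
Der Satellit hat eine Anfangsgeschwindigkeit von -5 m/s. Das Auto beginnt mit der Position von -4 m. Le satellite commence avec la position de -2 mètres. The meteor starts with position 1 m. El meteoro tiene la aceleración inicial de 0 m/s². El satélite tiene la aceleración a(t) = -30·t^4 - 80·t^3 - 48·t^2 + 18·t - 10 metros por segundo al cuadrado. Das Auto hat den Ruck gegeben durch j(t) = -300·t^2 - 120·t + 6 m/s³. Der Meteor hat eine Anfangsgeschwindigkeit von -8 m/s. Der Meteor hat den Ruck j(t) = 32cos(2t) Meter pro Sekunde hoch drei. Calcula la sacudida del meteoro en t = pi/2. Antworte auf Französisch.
En utilisant j(t) = 32·cos(2·t) et en substituant t = pi/2, nous trouvons j = -32.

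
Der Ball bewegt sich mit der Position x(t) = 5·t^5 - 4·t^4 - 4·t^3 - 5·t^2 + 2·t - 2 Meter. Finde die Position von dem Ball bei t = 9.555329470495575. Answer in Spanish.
Tenemos la posición x(t) = 5·t^5 - 4·t^4 - 4·t^3 - 5·t^2 + 2·t - 2. Sustituyendo t = 9.555329470495575: x(9.555329470495575) = 361013.922681341.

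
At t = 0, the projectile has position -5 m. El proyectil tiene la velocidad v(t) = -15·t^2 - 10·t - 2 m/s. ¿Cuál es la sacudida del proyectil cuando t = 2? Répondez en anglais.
To solve this, we need to take 2 derivatives of our velocity equation v(t) = -15·t^2 - 10·t - 2. Differentiating velocity, we get acceleration: a(t) = -30·t - 10. Differentiating acceleration, we get jerk: j(t) = -30. Using j(t) = -30 and substituting t = 2, we find j = -30.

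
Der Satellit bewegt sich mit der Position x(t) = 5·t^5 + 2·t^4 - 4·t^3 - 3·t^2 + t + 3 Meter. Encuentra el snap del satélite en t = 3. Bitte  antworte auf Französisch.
En partant de la position x(t) = 5·t^5 + 2·t^4 - 4·t^3 - 3·t^2 + t + 3, nous prenons 4 dérivées. En prenant d/dt de x(t), nous trouvons v(t) = 25·t^4 + 8·t^3 - 12·t^2 - 6·t + 1. En prenant d/dt de v(t), nous trouvons a(t) = 100·t^3 + 24·t^2 - 24·t - 6. La dérivée de l'accélération donne le jerk: j(t) = 300·t^2 + 48·t - 24. La dérivée du jerk donne le snap: s(t) = 600·t + 48. En utilisant s(t) = 600·t + 48 et en substituant t = 3, nous trouvons s = 1848.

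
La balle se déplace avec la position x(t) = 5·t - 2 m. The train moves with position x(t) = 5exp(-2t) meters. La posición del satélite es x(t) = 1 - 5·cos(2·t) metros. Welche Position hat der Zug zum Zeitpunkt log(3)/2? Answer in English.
We have position x(t) = 5·exp(-2·t). Substituting t = log(3)/2: x(log(3)/2) = 5/3.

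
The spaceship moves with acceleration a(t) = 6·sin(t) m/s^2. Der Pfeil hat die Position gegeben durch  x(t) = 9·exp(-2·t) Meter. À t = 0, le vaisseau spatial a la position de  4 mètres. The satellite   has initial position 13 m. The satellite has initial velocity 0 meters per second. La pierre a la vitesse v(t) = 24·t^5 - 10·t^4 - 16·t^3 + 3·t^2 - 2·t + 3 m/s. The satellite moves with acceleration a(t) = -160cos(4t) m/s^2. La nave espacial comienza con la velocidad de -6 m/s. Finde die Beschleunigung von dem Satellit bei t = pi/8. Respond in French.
De l'équation de l'accélération a(t) = -160·cos(4·t), nous substituons t = pi/8 pour obtenir a = 0.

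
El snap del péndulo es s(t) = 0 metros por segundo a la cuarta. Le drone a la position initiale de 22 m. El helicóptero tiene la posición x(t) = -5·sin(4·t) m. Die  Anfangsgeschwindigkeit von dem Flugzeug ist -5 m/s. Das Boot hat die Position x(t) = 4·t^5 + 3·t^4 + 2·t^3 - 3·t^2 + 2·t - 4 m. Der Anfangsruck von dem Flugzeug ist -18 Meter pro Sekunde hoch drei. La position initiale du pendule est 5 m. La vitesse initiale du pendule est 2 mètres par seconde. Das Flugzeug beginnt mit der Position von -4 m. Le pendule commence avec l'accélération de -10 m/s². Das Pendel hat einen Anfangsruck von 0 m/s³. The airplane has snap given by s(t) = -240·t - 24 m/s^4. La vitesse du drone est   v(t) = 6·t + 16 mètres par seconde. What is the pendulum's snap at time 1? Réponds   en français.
Nous avons le snap s(t) = 0. En substituant t = 1: s(1) = 0.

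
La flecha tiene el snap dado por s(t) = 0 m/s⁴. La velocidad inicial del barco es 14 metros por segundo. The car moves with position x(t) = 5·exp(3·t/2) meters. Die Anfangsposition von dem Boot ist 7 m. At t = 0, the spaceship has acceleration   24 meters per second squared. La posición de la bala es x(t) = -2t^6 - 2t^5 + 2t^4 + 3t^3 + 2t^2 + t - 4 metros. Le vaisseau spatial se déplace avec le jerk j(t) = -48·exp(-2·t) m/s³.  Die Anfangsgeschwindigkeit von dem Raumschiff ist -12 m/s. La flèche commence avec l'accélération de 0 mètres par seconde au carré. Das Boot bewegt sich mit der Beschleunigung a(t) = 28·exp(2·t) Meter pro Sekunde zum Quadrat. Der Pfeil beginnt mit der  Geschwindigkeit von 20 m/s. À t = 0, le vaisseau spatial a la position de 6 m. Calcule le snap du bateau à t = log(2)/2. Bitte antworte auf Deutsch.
Um dies zu lösen, müssen wir 2 Ableitungen unserer Gleichung für die Beschleunigung a(t) = 28·exp(2·t) nehmen. Durch Ableiten von der Beschleunigung erhalten wir den Ruck: j(t) = 56·exp(2·t). Mit d/dt von j(t) finden wir s(t) = 112·exp(2·t). Aus der Gleichung für den Snap s(t) = 112·exp(2·t), setzen wir t = log(2)/2 ein und erhalten s = 224.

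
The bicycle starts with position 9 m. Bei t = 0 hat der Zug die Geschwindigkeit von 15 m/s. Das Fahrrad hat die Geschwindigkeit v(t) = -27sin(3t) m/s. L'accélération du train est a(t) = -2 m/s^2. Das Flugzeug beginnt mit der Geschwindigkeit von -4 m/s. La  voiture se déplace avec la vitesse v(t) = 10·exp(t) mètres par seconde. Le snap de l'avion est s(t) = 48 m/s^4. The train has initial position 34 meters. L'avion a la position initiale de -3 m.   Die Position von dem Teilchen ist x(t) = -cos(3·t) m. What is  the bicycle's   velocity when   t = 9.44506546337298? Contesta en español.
Tenemos la velocidad v(t) = -27·sin(3·t). Sustituyendo t = 9.44506546337298: v(9.44506546337298) = 1.64227337543529.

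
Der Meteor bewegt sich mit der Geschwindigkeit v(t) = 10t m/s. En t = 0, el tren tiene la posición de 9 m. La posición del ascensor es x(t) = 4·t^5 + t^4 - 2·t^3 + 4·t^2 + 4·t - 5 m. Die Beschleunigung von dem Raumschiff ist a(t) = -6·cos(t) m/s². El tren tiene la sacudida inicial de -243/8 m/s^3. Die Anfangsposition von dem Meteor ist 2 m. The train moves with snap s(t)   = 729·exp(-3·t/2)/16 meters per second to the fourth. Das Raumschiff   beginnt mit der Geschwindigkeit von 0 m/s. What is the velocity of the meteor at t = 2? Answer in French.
De l'équation de la vitesse v(t) = 10·t, nous substituons t = 2 pour obtenir v = 20.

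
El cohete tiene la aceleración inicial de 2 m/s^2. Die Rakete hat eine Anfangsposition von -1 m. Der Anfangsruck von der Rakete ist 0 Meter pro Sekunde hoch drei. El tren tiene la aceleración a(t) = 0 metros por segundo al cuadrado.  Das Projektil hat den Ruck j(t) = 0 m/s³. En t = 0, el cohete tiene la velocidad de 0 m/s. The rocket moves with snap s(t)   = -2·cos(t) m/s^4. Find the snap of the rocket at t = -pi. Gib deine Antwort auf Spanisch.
Usando s(t) = -2·cos(t) y sustituyendo t = -pi, encontramos s = 2.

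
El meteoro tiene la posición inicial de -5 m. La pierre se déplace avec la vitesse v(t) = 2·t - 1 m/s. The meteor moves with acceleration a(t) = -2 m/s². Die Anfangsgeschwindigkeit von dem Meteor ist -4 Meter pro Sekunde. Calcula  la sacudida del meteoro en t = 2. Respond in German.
Wir müssen unsere Gleichung für die Beschleunigung a(t) = -2 1-mal ableiten. Mit d/dt von a(t) finden wir j(t) = 0. Mit j(t) = 0 und Einsetzen von t = 2, finden wir j = 0.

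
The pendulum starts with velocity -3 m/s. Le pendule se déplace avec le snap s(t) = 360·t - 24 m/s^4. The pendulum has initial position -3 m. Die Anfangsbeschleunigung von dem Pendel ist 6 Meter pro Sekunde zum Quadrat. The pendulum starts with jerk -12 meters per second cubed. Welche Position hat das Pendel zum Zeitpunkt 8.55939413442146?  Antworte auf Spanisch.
Partiendo del snap s(t) = 360·t - 24, tomamos 4 integrales. Integrando el snap y usando la condición inicial j(0) = -12, obtenemos j(t) = 180·t^2 - 24·t - 12. La integral de la sacudida, con a(0) = 6, da la aceleración: a(t) = 60·t^3 - 12·t^2 - 12·t + 6. La antiderivada de la aceleración, con v(0) = -3, da la velocidad: v(t) = 15·t^4 - 4·t^3 - 6·t^2 + 6·t - 3. Tomando ∫v(t)dt y aplicando x(0) = -3, encontramos x(t) = 3·t^5 - t^4 - 2·t^3 + 3·t^2 - 3·t - 3. Usando x(t) = 3·t^5 - t^4 - 2·t^3 + 3·t^2 - 3·t - 3 y sustituyendo t = 8.55939413442146, encontramos x = 131397.091915941.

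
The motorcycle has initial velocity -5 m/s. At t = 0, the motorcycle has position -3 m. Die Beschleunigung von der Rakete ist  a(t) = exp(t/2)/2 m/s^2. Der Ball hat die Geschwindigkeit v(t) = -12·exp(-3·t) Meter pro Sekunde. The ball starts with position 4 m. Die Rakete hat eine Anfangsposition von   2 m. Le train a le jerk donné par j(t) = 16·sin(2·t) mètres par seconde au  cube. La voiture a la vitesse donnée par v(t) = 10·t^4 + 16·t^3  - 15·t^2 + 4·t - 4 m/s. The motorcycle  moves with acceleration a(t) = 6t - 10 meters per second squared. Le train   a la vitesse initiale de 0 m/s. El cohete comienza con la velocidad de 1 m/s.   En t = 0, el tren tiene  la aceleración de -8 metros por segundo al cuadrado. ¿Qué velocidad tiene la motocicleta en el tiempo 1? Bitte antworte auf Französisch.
Nous devons trouver la primitive de notre équation de l'accélération a(t) = 6·t - 10 1 fois. En intégrant l'accélération et en utilisant la condition initiale v(0) = -5, nous obtenons v(t) = 3·t^2 - 10·t - 5. En utilisant v(t) = 3·t^2 - 10·t - 5 et en substituant t = 1, nous trouvons v = -12.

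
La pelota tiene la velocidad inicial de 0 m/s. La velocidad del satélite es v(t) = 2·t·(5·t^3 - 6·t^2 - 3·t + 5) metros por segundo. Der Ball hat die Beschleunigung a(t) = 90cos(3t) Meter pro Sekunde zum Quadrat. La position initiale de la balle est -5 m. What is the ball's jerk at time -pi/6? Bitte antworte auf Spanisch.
Partiendo de la aceleración a(t) = 90·cos(3·t), tomamos 1 derivada. Tomando d/dt de a(t), encontramos j(t) = -270·sin(3·t). Usando j(t) = -270·sin(3·t) y sustituyendo t = -pi/6, encontramos j = 270.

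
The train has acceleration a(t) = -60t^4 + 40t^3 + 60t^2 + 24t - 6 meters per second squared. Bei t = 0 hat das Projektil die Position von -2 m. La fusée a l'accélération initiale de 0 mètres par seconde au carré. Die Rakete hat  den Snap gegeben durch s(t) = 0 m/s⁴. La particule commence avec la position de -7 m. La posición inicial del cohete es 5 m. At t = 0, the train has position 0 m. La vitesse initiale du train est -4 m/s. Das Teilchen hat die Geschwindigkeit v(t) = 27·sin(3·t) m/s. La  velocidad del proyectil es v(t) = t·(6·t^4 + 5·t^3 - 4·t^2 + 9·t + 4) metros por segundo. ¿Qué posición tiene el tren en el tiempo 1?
Necesitamos integrar nuestra ecuación de la aceleración a(t) = -60·t^4 + 40·t^3 + 60·t^2 + 24·t - 6 2 veces. Tomando ∫a(t)dt y aplicando v(0) = -4, encontramos v(t) = -12·t^5 + 10·t^4 + 20·t^3 + 12·t^2 - 6·t - 4. Tomando ∫v(t)dt y aplicando x(0) = 0, encontramos x(t) = -2·t^6 + 2·t^5 + 5·t^4 + 4·t^3 - 3·t^2 - 4·t. Usando x(t) = -2·t^6 + 2·t^5 + 5·t^4 + 4·t^3 - 3·t^2 - 4·t y sustituyendo t = 1, encontramos x = 2.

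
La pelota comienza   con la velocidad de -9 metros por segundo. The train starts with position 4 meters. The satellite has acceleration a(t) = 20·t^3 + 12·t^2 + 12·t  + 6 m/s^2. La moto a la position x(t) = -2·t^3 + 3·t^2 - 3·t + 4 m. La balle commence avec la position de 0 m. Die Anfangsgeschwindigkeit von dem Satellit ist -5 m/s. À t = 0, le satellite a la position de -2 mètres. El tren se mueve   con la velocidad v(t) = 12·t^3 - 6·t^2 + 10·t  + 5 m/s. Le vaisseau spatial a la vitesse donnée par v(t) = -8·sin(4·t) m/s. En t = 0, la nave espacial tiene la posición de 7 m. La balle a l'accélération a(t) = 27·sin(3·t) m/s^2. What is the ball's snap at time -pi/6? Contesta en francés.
Nous devons dériver notre équation de l'accélération a(t) = 27·sin(3·t) 2 fois. En prenant d/dt de a(t), nous trouvons j(t) = 81·cos(3·t). En dérivant le jerk, nous obtenons le snap: s(t) = -243·sin(3·t). Nous avons le snap s(t) = -243·sin(3·t). En substituant t = -pi/6: s(-pi/6) = 243.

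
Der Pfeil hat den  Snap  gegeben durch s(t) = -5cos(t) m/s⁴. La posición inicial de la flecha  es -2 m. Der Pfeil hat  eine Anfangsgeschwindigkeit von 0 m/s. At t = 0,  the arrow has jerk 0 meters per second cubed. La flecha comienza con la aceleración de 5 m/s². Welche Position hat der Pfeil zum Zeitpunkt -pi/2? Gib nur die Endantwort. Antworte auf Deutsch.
Bei t = -pi/2, x = 3.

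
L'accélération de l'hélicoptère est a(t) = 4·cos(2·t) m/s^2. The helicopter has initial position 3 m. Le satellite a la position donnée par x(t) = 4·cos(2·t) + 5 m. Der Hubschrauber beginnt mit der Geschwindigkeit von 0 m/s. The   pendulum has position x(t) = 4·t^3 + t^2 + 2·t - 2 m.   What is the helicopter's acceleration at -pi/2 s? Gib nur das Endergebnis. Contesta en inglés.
The answer is -4.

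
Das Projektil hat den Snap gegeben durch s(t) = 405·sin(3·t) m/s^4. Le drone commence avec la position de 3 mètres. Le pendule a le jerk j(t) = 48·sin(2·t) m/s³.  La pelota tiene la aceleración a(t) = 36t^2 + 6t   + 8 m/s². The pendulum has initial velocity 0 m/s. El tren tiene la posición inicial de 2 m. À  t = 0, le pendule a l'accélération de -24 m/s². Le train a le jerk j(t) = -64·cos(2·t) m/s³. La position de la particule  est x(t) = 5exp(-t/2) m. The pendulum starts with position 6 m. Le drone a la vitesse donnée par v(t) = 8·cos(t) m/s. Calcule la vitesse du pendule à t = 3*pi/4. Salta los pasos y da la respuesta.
v(3*pi/4) = 12.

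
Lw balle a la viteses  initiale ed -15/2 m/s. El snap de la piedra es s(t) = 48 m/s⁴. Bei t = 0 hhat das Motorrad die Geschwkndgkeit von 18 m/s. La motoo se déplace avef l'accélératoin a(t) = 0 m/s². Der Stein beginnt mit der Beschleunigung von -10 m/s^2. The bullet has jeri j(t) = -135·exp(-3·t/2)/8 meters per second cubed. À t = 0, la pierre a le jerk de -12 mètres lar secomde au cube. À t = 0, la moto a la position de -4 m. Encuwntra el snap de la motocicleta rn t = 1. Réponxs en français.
Nous devons dériver notre équation de l'accélération a(t) = 0 2 fois. La dérivée de l'accélération donne le jerk: j(t) = 0. En dérivant le jerk, nous obtenons le snap: s(t) = 0. Nous avons le snap s(t) = 0. En substituant t = 1: s(1) = 0.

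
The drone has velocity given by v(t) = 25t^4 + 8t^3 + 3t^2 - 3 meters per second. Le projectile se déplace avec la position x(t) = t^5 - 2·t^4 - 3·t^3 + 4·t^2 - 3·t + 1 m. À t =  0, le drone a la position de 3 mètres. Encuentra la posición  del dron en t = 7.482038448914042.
Partiendo de la velocidad v(t) = 25·t^4 + 8·t^3 + 3·t^2 - 3, tomamos 1 antiderivada. Integrando la velocidad y usando la condición inicial x(0) = 3, obtenemos x(t) = 5·t^5 + 2·t^4 + t^3 - 3·t + 3. De la ecuación de la posición x(t) = 5·t^5 + 2·t^4 + t^3 - 3·t + 3, sustituimos t = 7.482038448914042 para obtener x = 123905.473235410.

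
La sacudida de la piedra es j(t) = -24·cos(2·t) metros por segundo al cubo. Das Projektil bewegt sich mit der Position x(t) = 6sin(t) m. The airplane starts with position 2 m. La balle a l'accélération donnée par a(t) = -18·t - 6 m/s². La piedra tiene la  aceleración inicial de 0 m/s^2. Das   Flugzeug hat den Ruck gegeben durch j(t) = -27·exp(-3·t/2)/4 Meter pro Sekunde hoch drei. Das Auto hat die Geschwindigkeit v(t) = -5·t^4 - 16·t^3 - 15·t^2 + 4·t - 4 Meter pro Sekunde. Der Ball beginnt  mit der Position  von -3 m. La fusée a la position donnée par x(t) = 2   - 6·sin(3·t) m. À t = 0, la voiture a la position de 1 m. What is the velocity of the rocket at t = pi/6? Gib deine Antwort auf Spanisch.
Partiendo de la posición x(t) = 2 - 6·sin(3·t), tomamos 1 derivada. Derivando la posición, obtenemos la velocidad: v(t) = -18·cos(3·t). De la ecuación de la velocidad v(t) = -18·cos(3·t), sustituimos t = pi/6 para obtener v = 0.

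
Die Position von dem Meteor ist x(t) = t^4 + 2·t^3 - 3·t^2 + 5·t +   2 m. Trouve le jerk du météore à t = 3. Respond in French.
Nous devons dériver notre équation de la position x(t) = t^4 + 2·t^3 - 3·t^2 + 5·t + 2 3 fois. La dérivée de la position donne la vitesse: v(t) = 4·t^3 + 6·t^2 - 6·t + 5. En prenant d/dt de v(t), nous trouvons a(t) = 12·t^2 + 12·t - 6. La dérivée de l'accélération donne le jerk: j(t) = 24·t + 12. Nous avons le jerk j(t) = 24·t + 12. En substituant t = 3: j(3) = 84.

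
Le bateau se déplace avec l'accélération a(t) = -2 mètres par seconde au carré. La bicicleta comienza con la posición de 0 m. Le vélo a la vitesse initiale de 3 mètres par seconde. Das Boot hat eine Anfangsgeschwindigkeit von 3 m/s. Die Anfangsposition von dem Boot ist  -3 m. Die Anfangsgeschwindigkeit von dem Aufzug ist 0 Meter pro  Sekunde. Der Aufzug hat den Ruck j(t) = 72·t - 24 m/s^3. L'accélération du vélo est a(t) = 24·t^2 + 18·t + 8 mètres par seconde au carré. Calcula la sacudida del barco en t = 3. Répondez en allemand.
Um dies zu lösen, müssen wir 1 Ableitung unserer Gleichung für die Beschleunigung a(t) = -2 nehmen. Mit d/dt von a(t) finden wir j(t) = 0. Aus der Gleichung für den Ruck j(t) = 0, setzen wir t = 3 ein und erhalten j = 0.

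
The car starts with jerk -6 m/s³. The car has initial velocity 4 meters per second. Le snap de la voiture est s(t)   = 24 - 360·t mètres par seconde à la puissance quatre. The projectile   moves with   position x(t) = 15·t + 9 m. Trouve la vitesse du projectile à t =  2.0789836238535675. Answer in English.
Starting from position x(t) = 15·t + 9, we take 1 derivative. Taking d/dt of x(t), we find v(t) = 15. We have velocity v(t) = 15. Substituting t = 2.0789836238535675: v(2.0789836238535675) = 15.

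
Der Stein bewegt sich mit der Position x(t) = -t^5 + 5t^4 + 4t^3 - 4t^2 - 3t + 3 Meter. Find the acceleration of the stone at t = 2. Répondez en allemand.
Wir müssen unsere Gleichung für die Position x(t) = -t^5 + 5·t^4 + 4·t^3 - 4·t^2 - 3·t + 3 2-mal ableiten. Durch Ableiten von der Position erhalten wir die Geschwindigkeit: v(t) = -5·t^4 + 20·t^3 + 12·t^2 - 8·t - 3. Die Ableitung von der Geschwindigkeit ergibt die Beschleunigung: a(t) = -20·t^3 + 60·t^2 + 24·t - 8. Mit a(t) = -20·t^3 + 60·t^2 + 24·t - 8 und Einsetzen von t = 2, finden wir a = 120.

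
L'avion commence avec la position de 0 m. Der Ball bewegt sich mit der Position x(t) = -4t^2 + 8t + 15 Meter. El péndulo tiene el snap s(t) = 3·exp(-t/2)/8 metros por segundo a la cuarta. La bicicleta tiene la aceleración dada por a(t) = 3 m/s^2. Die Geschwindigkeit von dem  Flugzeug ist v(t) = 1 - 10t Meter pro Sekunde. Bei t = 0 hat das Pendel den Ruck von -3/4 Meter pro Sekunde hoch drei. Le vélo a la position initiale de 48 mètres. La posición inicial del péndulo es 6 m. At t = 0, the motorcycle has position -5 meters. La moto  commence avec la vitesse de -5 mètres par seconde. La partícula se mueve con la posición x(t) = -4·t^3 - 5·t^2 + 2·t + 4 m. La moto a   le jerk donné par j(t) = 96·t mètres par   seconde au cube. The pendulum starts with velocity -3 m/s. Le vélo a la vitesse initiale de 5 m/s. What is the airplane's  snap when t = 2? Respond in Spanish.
Para resolver esto, necesitamos tomar 3 derivadas de nuestra ecuación de la velocidad v(t) = 1 - 10·t. Derivando la velocidad, obtenemos la aceleración: a(t) = -10. Tomando d/dt de a(t), encontramos j(t) = 0. Tomando d/dt de j(t), encontramos s(t) = 0. De la ecuación del snap s(t) = 0, sustituimos t = 2 para obtener s = 0.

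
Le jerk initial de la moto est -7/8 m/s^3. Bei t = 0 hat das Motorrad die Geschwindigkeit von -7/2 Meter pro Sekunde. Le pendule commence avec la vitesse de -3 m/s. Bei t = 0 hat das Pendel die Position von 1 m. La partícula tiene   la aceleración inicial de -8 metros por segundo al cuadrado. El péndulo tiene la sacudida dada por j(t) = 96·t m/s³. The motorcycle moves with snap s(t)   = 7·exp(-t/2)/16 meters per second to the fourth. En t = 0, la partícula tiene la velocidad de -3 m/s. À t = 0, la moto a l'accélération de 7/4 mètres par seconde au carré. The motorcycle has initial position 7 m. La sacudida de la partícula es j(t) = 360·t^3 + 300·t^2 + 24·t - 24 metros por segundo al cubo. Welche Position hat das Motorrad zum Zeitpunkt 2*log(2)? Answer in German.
Ausgehend von dem Snap s(t) = 7·exp(-t/2)/16, nehmen wir 4 Stammfunktionen. Die Stammfunktion von dem Snap ist der Ruck. Mit j(0) = -7/8 erhalten wir j(t) = -7·exp(-t/2)/8. Mit ∫j(t)dt und Anwendung von a(0) = 7/4, finden wir a(t) = 7·exp(-t/2)/4. Die Stammfunktion von der Beschleunigung, mit v(0) = -7/2, ergibt die Geschwindigkeit: v(t) = -7·exp(-t/2)/2. Die Stammfunktion von der Geschwindigkeit, mit x(0) = 7, ergibt die Position: x(t) = 7·exp(-t/2). Aus der Gleichung für die Position x(t) = 7·exp(-t/2), setzen wir t = 2*log(2) ein und erhalten x = 7/2.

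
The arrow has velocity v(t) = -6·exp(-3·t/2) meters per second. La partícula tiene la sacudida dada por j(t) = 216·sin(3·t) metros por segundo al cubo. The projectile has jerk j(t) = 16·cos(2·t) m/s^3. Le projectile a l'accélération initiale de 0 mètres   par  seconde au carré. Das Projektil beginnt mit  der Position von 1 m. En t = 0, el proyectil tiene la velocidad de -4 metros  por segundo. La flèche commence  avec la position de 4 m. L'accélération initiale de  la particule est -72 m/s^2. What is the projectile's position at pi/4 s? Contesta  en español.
Debemos encontrar la integral de nuestra ecuación de la sacudida j(t) = 16·cos(2·t) 3 veces. Tomando ∫j(t)dt y aplicando a(0) = 0, encontramos a(t) = 8·sin(2·t). Tomando ∫a(t)dt y aplicando v(0) = -4, encontramos v(t) = -4·cos(2·t). La antiderivada de la velocidad, con x(0) = 1, da la posición: x(t) = 1 - 2·sin(2·t). Tenemos la posición x(t) = 1 - 2·sin(2·t). Sustituyendo t = pi/4: x(pi/4) = -1.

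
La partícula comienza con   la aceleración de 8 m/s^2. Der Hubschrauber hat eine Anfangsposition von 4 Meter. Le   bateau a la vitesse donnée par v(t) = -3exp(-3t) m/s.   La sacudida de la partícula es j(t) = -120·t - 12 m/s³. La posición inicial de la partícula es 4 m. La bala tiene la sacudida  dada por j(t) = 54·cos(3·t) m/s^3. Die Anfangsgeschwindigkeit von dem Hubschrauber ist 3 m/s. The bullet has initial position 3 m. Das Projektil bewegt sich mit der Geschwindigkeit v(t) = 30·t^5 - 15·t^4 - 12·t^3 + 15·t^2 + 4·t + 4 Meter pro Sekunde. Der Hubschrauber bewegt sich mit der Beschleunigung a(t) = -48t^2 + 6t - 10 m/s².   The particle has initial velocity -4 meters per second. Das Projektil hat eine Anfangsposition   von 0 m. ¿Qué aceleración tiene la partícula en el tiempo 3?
Necesitamos integrar nuestra ecuación de la sacudida j(t) = -120·t - 12 1 vez. La integral de la sacudida es la aceleración. Usando a(0) = 8, obtenemos a(t) = -60·t^2 - 12·t + 8. De la ecuación de la aceleración a(t) = -60·t^2 - 12·t + 8, sustituimos t = 3 para obtener a = -568.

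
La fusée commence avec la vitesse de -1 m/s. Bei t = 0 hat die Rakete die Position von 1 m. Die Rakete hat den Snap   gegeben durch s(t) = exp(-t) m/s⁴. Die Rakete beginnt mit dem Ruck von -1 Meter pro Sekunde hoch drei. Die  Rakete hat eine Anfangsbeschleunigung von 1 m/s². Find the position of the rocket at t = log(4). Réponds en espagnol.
Necesitamos integrar nuestra ecuación del snap s(t) = exp(-t) 4 veces. Integrando el snap y usando la condición inicial j(0) = -1, obtenemos j(t) = -exp(-t). La integral de la sacudida es la aceleración. Usando a(0) = 1, obtenemos a(t) = exp(-t). La antiderivada de la aceleración es la velocidad. Usando v(0) = -1, obtenemos v(t) = -exp(-t). La integral de la velocidad, con x(0) = 1, da la posición: x(t) = exp(-t). De la ecuación de la posición x(t) = exp(-t), sustituimos t = log(4) para obtener x = 1/4.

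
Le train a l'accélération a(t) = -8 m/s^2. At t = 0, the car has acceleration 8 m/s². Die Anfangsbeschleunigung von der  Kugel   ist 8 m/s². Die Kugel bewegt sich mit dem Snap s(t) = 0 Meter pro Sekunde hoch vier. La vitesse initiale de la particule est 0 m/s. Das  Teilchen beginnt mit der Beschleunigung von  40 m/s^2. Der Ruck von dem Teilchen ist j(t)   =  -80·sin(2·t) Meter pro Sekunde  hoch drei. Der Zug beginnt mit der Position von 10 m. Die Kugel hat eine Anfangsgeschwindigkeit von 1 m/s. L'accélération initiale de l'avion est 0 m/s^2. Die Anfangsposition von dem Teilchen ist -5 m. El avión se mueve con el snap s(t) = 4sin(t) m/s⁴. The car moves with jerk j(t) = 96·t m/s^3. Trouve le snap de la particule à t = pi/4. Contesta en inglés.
We must differentiate our jerk equation j(t) = -80·sin(2·t) 1 time. Taking d/dt of j(t), we find s(t) = -160·cos(2·t). We have snap s(t) = -160·cos(2·t). Substituting t = pi/4: s(pi/4) = 0.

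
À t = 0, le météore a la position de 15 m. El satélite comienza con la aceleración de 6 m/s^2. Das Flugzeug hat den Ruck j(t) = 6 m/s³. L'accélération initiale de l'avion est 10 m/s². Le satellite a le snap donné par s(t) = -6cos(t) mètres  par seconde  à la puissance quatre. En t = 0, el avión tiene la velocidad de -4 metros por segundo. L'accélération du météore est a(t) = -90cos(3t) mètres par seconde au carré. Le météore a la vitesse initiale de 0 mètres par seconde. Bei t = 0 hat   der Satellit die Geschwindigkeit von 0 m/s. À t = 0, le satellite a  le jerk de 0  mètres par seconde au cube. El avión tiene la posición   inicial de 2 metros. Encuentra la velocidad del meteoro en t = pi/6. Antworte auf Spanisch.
Debemos encontrar la integral de nuestra ecuación de la aceleración a(t) = -90·cos(3·t) 1 vez. Tomando ∫a(t)dt y aplicando v(0) = 0, encontramos v(t) = -30·sin(3·t). Usando v(t) = -30·sin(3·t) y sustituyendo t = pi/6, encontramos v = -30.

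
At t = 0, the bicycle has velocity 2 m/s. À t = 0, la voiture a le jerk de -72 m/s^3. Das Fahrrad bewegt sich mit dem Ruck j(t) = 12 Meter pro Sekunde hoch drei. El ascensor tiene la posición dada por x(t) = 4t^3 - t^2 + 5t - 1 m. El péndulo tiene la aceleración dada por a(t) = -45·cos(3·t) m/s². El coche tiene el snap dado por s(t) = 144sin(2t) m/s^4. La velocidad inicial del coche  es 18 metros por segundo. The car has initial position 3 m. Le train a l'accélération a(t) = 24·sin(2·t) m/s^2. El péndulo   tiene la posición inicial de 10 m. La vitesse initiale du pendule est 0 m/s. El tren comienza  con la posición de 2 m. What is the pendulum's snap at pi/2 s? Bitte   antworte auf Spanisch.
Debemos derivar nuestra ecuación de la aceleración a(t) = -45·cos(3·t) 2 veces. Derivando la aceleración, obtenemos la sacudida: j(t) = 135·sin(3·t). Derivando la sacudida, obtenemos el snap: s(t) = 405·cos(3·t). Usando s(t) = 405·cos(3·t) y sustituyendo t = pi/2, encontramos s = 0.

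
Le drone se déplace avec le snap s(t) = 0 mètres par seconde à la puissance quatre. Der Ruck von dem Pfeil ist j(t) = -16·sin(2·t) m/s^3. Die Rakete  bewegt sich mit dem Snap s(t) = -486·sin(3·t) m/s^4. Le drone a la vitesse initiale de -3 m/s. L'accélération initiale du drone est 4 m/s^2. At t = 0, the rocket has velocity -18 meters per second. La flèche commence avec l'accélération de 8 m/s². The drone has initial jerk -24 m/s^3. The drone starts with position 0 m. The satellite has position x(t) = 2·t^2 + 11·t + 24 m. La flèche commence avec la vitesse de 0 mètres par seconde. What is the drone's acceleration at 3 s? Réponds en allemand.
Um dies zu lösen, müssen wir 2 Integrale unserer Gleichung für den Snap s(t) = 0 finden. Mit ∫s(t)dt und Anwendung von j(0) = -24, finden wir j(t) = -24. Das Integral von dem Ruck, mit a(0) = 4, ergibt die Beschleunigung: a(t) = 4 - 24·t. Aus der Gleichung für die Beschleunigung a(t) = 4 - 24·t, setzen wir t = 3 ein und erhalten a = -68.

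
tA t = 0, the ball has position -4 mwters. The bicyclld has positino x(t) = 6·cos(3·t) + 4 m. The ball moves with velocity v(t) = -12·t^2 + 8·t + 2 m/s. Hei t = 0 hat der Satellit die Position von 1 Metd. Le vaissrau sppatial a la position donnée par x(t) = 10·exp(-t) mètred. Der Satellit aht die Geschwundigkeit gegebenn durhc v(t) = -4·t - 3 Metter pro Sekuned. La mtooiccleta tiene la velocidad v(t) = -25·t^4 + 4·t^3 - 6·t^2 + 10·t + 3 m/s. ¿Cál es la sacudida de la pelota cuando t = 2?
Debemos derivar nuestra ecuación de la velocidad v(t) = -12·t^2 + 8·t + 2 2 veces. Tomando d/dt de v(t), encontramos a(t) = 8 - 24·t. La derivada de la aceleración da la sacudida: j(t) = -24. Tenemos la sacudida j(t) = -24. Sustituyendo t = 2: j(2) = -24.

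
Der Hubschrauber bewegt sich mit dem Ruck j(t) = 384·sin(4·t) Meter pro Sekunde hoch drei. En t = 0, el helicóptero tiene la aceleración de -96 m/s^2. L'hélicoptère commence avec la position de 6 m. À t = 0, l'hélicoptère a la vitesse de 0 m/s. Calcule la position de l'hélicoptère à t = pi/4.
En partant du jerk j(t) = 384·sin(4·t), nous prenons 3 intégrales. La primitive du jerk est l'accélération. En utilisant a(0) = -96, nous obtenons a(t) = -96·cos(4·t). En prenant ∫a(t)dt et en appliquant v(0) = 0, nous trouvons v(t) = -24·sin(4·t). En prenant ∫v(t)dt et en appliquant x(0) = 6, nous trouvons x(t) = 6·cos(4·t). Nous avons la position x(t) = 6·cos(4·t). En substituant t = pi/4: x(pi/4) = -6.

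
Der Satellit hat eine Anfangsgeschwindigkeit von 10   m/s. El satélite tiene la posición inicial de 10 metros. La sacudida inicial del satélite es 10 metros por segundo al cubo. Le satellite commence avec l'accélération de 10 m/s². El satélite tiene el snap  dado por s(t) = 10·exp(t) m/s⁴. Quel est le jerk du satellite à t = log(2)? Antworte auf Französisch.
En partant du snap s(t) = 10·exp(t), nous prenons 1 primitive. La primitive du snap est le jerk. En utilisant j(0) = 10, nous obtenons j(t) = 10·exp(t). De l'équation du jerk j(t) = 10·exp(t), nous substituons t = log(2) pour obtenir j = 20.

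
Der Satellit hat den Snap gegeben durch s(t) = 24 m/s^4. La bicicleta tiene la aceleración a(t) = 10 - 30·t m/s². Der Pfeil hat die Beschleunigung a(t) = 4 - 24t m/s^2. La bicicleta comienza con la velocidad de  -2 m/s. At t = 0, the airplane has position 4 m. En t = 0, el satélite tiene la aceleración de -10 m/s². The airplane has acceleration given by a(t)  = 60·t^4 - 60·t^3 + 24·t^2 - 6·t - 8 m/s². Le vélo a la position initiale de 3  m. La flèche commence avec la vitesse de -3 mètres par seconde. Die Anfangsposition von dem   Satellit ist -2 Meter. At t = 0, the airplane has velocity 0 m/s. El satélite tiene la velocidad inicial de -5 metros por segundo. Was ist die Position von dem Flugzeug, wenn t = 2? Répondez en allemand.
Wir müssen unsere Gleichung für die Beschleunigung a(t) = 60·t^4 - 60·t^3 + 24·t^2 - 6·t - 8 2-mal integrieren. Die Stammfunktion von der Beschleunigung ist die Geschwindigkeit. Mit v(0) = 0 erhalten wir v(t) = t·(12·t^4 - 15·t^3 + 8·t^2 - 3·t - 8). Das Integral von der Geschwindigkeit, mit x(0) = 4, ergibt die Position: x(t) = 2·t^6 - 3·t^5 + 2·t^4 - t^3 - 4·t^2 + 4. Mit x(t) = 2·t^6 - 3·t^5 + 2·t^4 - t^3 - 4·t^2 + 4 und Einsetzen von t = 2, finden wir x = 44.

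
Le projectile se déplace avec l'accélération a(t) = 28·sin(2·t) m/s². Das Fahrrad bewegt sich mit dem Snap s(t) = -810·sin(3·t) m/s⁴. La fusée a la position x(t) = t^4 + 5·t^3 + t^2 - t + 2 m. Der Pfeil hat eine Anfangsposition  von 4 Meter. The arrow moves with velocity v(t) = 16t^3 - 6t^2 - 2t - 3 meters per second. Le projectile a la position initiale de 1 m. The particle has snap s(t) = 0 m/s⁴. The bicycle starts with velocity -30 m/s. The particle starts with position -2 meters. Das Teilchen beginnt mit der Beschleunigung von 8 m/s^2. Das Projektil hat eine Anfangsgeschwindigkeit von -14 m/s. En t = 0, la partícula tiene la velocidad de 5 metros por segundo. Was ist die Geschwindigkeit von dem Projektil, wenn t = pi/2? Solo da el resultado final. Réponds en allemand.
Die Geschwindigkeit bei t = pi/2 ist v = 14.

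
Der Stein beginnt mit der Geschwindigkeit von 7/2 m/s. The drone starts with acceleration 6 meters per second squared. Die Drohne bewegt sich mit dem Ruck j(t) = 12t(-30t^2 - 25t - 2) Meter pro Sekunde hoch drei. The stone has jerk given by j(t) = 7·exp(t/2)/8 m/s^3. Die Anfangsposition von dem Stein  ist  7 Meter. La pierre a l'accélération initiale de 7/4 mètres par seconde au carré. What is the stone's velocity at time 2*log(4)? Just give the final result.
The velocity at t = 2*log(4) is v = 14.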